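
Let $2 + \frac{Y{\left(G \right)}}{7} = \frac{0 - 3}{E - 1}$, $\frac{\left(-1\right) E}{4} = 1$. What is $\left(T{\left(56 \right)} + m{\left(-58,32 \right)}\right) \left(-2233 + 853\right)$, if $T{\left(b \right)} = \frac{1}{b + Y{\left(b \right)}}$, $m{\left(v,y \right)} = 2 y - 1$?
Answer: $- \frac{6696680}{77} \approx -86970.0$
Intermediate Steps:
$E = -4$ ($E = \left(-4\right) 1 = -4$)
$Y{\left(G \right)} = - \frac{49}{5}$ ($Y{\left(G \right)} = -14 + 7 \frac{0 - 3}{-4 - 1} = -14 + 7 \left(- \frac{3}{-5}\right) = -14 + 7 \left(\left(-3\right) \left(- \frac{1}{5}\right)\right) = -14 + 7 \cdot \frac{3}{5} = -14 + \frac{21}{5} = - \frac{49}{5}$)
$m{\left(v,y \right)} = -1 + 2 y$
$T{\left(b \right)} = \frac{1}{- \frac{49}{5} + b}$ ($T{\left(b \right)} = \frac{1}{b - \frac{49}{5}} = \frac{1}{- \frac{49}{5} + b}$)
$\left(T{\left(56 \right)} + m{\left(-58,32 \right)}\right) \left(-2233 + 853\right) = \left(\frac{5}{-49 + 5 \cdot 56} + \left(-1 + 2 \cdot 32\right)\right) \left(-2233 + 853\right) = \left(\frac{5}{-49 + 280} + \left(-1 + 64\right)\right) \left(-1380\right) = \left(\frac{5}{231} + 63\right) \left(-1380\right) = \frac{14558}{231} \left(-1380\right) = - \frac{6696680}{77}$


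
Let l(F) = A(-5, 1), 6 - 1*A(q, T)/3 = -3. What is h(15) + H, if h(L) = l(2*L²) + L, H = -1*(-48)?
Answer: 90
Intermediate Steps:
A(q, T) = 27 (A(q, T) = 18 - 3*(-3) = 18 + 9 = 27)
l(F) = 27
H = 48
h(L) = 27 + L
h(15) + H = (27 + 15) + 48 = 42 + 48 = 90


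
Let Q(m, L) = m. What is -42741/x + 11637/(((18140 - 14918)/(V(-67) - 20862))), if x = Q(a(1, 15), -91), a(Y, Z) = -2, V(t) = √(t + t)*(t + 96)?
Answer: -19323927/358 + 37497*I*√134/358 ≈ -53977.0 + 1212.5*I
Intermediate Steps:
V(t) = √2*√t*(96 + t) (V(t) = √(2*t)*(96 + t) = (√2*√t)*(96 + t) = √2*√t*(96 + t))
x = -2
-42741/x + 11637/(((18140 - 14918)/(V(-67) - 20862))) = -42741/(-2) + 11637/(((18140 - 14918)/(√2*√(-67)*(96 - 67) - 20862))) = -42741*(-½) + 11637/((3222/(√2*(I*√67)*29 - 20862))) = 42741/2 + 11637/((3222/(29*I*√134 - 20862))) = 42741/2 + 11637/((3222/(-20862 + 29*I*√134))) = 42741/2 + 11637*(-1159/179 + 29*I*√134/3222) = 42741/2 + (-13487283/179 + 37497*I*√134/358) = -19323927/358 + 37497*I*√134/358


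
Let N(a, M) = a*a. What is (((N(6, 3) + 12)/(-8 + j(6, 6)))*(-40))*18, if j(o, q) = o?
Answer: 17280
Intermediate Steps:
N(a, M) = a²
(((N(6, 3) + 12)/(-8 + j(6, 6)))*(-40))*18 = (((6² + 12)/(-8 + 6))*(-40))*18 = (((36 + 12)/(-2))*(-40))*18 = ((48*(-½))*(-40))*18 = -24*(-40)*18 = 960*18 = 17280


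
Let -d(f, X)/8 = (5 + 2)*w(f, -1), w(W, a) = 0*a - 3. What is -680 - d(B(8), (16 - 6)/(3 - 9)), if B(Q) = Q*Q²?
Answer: -848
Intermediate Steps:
w(W, a) = -3 (w(W, a) = 0 - 3 = -3)
B(Q) = Q³
d(f, X) = 168 (d(f, X) = -8*(5 + 2)*(-3) = -56*(-3) = -8*(-21) = 168)
-680 - d(B(8), (16 - 6)/(3 - 9)) = -680 - 1*168 = -680 - 168 = -848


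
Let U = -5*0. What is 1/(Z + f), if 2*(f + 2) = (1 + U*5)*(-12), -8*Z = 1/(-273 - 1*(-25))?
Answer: -1984/15871 ≈ -0.12501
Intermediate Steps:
U = 0
Z = 1/1984 (Z = -1/(8*(-273 - 1*(-25))) = -1/(8*(-273 + 25)) = -1/8/(-248) = -1/8*(-1/248) = 1/1984 ≈ 0.00050403)
f = -8 (f = -2 + ((1 + 0*5)*(-12))/2 = -2 + ((1 + 0)*(-12))/2 = -2 + (1*(-12))/2 = -2 + (1/2)*(-12) = -2 - 6 = -8)
1/(Z + f) = 1/(1/1984 - 8) = 1/(-15871/1984) = -1984/15871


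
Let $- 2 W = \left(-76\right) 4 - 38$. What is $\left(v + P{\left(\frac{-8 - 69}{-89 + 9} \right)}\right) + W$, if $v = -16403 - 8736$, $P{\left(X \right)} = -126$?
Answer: $-25094$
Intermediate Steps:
$W = 171$ ($W = - \frac{\left(-76\right) 4 - 38}{2} = - \frac{-304 - 38}{2} = \left(- \frac{1}{2}\right) \left(-342\right) = 171$)
$v = -25139$
$\left(v + P{\left(\frac{-8 - 69}{-89 + 9} \right)}\right) + W = \left(-25139 - 126\right) + 171 = -25265 + 171 = -25094$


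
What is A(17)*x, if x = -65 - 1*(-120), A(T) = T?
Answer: 935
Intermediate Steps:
x = 55 (x = -65 + 120 = 55)
A(17)*x = 17*55 = 935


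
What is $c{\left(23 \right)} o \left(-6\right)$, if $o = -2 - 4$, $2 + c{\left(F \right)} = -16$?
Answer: $-648$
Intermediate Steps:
$c{\left(F \right)} = -18$ ($c{\left(F \right)} = -2 - 16 = -18$)
$o = -6$
$c{\left(23 \right)} o \left(-6\right) = - 18 \left(\left(-6\right) \left(-6\right)\right) = \left(-18\right) 36 = -648$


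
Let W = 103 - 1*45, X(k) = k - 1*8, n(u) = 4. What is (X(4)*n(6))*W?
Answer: -928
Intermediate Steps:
X(k) = -8 + k (X(k) = k - 8 = -8 + k)
W = 58 (W = 103 - 45 = 58)
(X(4)*n(6))*W = ((-8 + 4)*4)*58 = -4*4*58 = -16*58 = -928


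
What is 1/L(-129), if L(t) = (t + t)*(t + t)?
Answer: 1/66564 ≈ 1.5023e-5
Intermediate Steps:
L(t) = 4*t**2 (L(t) = (2*t)*(2*t) = 4*t**2)
1/L(-129) = 1/(4*(-129)**2) = 1/(4*16641) = 1/66564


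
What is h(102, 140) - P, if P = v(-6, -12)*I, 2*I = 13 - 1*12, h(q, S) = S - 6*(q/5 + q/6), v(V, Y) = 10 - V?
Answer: -462/5 ≈ -92.400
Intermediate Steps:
h(q, S) = S - 11*q/5 (h(q, S) = S - 6*(q*(1/5) + q*(1/6)) = S - 6*(q/5 + q/6) = S - 11*q/5)
I = 1/2 (I = (13 - 1*12)/2 = (13 - 12)/2 = (1/2)*1 = 1/2 ≈ 0.50000)
P = 8 (P = (10 - 1*(-6))*(1/2) = (10 + 6)*(1/2) = 16*(1/2) = 8)
h(102, 140) - P = (140 - 11/5*102) - 1*8 = (140 - 1122/5) - 8 = -422/5 - 8 = -462/5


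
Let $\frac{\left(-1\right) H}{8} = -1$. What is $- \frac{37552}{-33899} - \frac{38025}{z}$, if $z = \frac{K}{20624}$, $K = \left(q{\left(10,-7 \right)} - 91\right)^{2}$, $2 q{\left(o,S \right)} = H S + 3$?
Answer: $- \frac{4253442073616}{74882891} \approx -56801.0$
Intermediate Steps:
$H = 8$ ($H = \left(-8\right) \left(-1\right) = 8$)
$q{\left(o,S \right)} = \frac{3}{2} + 4 S$ ($q{\left(o,S \right)} = \frac{8 S + 3}{2} = \frac{3 + 8 S}{2} = \frac{3}{2} + 4 S$)
$K = \frac{55225}{4}$ ($K = \left(\left(\frac{3}{2} + 4 \left(-7\right)\right) - 91\right)^{2} = \left(\left(\frac{3}{2} - 28\right) - 91\right)^{2} = \left(- \frac{53}{2} - 91\right)^{2} = \left(- \frac{235}{2}\right)^{2} = \frac{55225}{4} \approx 13806.0$)
$z = \frac{55225}{82496}$ ($z = \frac{55225}{4 \cdot 20624} = \frac{55225}{4} \cdot \frac{1}{20624} = \frac{55225}{82496} \approx 0.66943$)
$- \frac{37552}{-33899} - \frac{38025}{z} = - \frac{37552}{-33899} - \frac{38025}{\frac{55225}{82496}} = \left(-37552\right) \left(- \frac{1}{33899}\right) - \frac{125476416}{2209} = \frac{37552}{33899} - \frac{125476416}{2209} = - \frac{4253442073616}{74882891}$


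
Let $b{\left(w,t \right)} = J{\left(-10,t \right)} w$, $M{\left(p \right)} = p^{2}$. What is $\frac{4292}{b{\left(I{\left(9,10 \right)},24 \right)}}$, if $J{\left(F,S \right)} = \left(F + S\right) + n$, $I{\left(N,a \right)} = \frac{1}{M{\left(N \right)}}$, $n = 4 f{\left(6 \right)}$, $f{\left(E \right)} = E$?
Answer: $\frac{173826}{19} \approx 9148.7$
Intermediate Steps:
$n = 24$ ($n = 4 \cdot 6 = 24$)
$I{\left(N,a \right)} = \frac{1}{N^{2}}$
$J{\left(F,S \right)} = 24 + F + S$ ($J{\left(F,S \right)} = \left(F + S\right) + 24 = 24 + F + S$)
$b{\left(w,t \right)} = w \left(14 + t\right)$ ($b{\left(w,t \right)} = \left(24 - 10 + t\right) w = \left(14 + t\right) w = w \left(14 + t\right)$)
$\frac{4292}{b{\left(I{\left(9,10 \right)},24 \right)}} = \frac{4292}{\frac{1}{81} \left(14 + 24\right)} = \frac{4292}{\frac{1}{81} \cdot 38} = \frac{4292}{\frac{38}{81}} = 4292 \cdot \frac{81}{38} = \frac{173826}{19}$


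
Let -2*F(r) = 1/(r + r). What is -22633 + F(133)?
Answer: -12040757/532 ≈ -22633.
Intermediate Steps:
F(r) = -1/(4*r) (F(r) = -1/(2*(r + r)) = -1/(2*r)/2 = -1/(4*r))
-22633 + F(133) = -22633 - ¼/133 = -22633 - ¼*1/133 = -22633 - 1/532 = -12040757/532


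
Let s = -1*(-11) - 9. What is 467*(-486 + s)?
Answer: -226028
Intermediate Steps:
s = 2 (s = 11 - 9 = 2)
467*(-486 + s) = 467*(-486 + 2) = 467*(-484) = -226028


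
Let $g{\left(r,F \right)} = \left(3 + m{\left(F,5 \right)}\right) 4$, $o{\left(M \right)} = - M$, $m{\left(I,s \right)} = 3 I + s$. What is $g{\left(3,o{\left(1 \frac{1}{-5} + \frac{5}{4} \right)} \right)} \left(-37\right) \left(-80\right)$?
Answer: $57424$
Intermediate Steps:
$m{\left(I,s \right)} = s + 3 I$
$g{\left(r,F \right)} = 32 + 12 F$ ($g{\left(r,F \right)} = \left(3 + \left(5 + 3 F\right)\right) 4 = \left(8 + 3 F\right) 4 = 32 + 12 F$)
$g{\left(3,o{\left(1 \frac{1}{-5} + \frac{5}{4} \right)} \right)} \left(-37\right) \left(-80\right) = \left(32 + 12 \left(- (1 \frac{1}{-5} + \frac{5}{4})\right)\right) \left(-37\right) \left(-80\right) = \left(32 + 12 \left(- (1 \left(- \frac{1}{5}\right) + 5 \cdot \frac{1}{4})\right)\right) \left(-37\right) \left(-80\right) = \left(32 + 12 \left(- (- \frac{1}{5} + \frac{5}{4})\right)\right) \left(-37\right) \left(-80\right) = \left(32 + 12 \left(\left(-1\right) \frac{21}{20}\right)\right) \left(-37\right) \left(-80\right) = \left(32 + 12 \left(- \frac{21}{20}\right)\right) \left(-37\right) \left(-80\right) = \left(32 - \frac{63}{5}\right) \left(-37\right) \left(-80\right) = \frac{97}{5} \left(-37\right) \left(-80\right) = \left(- \frac{3589}{5}\right) \left(-80\right) = 57424$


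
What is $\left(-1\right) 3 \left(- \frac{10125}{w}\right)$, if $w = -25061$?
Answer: $- \frac{30375}{25061} \approx -1.212$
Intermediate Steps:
$\left(-1\right) 3 \left(- \frac{10125}{w}\right) = \left(-1\right) 3 \left(- \frac{10125}{-25061}\right) = - 3 \left(\left(-10125\right) \left(- \frac{1}{25061}\right)\right) = \left(-3\right) \frac{10125}{25061} = - \frac{30375}{25061}$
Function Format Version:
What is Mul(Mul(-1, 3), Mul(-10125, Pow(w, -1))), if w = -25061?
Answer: Rational(-30375, 25061) ≈ -1.2120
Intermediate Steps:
Mul(Mul(-1, 3), Mul(-10125, Pow(w, -1))) = Mul(Mul(-1, 3), Mul(-10125, Pow(-25061, -1))) = Mul(-3, Mul(-10125, Rational(-1, 25061))) = Mul(-3, Rational(10125, 25061)) = Rational(-30375, 25061)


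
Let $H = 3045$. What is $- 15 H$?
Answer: $-45675$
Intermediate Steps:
$- 15 H = \left(-15\right) 3045 = -45675$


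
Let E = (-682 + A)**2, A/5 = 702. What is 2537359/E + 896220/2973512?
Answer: 1839057770911/2972613999376 ≈ 0.61867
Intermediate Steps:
A = 3510 (A = 5*702 = 3510)
E = 7997584 (E = (-682 + 3510)**2 = 2828**2 = 7997584)
2537359/E + 896220/2973512 = 2537359/7997584 + 896220/2973512 = 2537359*(1/7997584) + 896220*(1/2973512) = 2537359/7997584 + 224055/743378 = 1839057770911/2972613999376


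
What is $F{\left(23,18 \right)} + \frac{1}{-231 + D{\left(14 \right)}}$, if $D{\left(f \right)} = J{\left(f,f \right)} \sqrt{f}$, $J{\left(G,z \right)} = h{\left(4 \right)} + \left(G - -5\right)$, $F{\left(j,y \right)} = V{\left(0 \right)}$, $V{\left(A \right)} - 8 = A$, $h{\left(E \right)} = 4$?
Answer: $\frac{52487}{6565} - \frac{23 \sqrt{14}}{45955} \approx 7.9931$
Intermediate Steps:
$V{\left(A \right)} = 8 + A$
$F{\left(j,y \right)} = 8$ ($F{\left(j,y \right)} = 8 + 0 = 8$)
$J{\left(G,z \right)} = 9 + G$ ($J{\left(G,z \right)} = 4 + \left(G - -5\right) = 4 + \left(G + 5\right) = 4 + \left(5 + G\right) = 9 + G$)
$D{\left(f \right)} = \sqrt{f} \left(9 + f\right)$ ($D{\left(f \right)} = \left(9 + f\right) \sqrt{f} = \sqrt{f} \left(9 + f\right)$)
$F{\left(23,18 \right)} + \frac{1}{-231 + D{\left(14 \right)}} = 8 + \frac{1}{-231 + \sqrt{14} \left(9 + 14\right)} = 8 + \frac{1}{-231 + \sqrt{14} \cdot 23} = 8 + \frac{1}{-231 + 23 \sqrt{14}}$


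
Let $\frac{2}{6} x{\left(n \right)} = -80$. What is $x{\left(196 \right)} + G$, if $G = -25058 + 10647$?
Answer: $-14651$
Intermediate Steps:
$x{\left(n \right)} = -240$ ($x{\left(n \right)} = 3 \left(-80\right) = -240$)
$G = -14411$
$x{\left(196 \right)} + G = -240 - 14411 = -14651$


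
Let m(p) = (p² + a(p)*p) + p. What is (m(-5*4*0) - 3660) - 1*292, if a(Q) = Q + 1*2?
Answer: -3952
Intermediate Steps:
a(Q) = 2 + Q (a(Q) = Q + 2 = 2 + Q)
m(p) = p + p² + p*(2 + p) (m(p) = (p² + (2 + p)*p) + p = (p² + p*(2 + p)) + p = p + p² + p*(2 + p))
(m(-5*4*0) - 3660) - 1*292 = ((-5*4*0)*(3 + 2*(-5*4*0)) - 3660) - 1*292 = ((-20*0)*(3 + 2*(-20*0)) - 3660) - 292 = (0*(3 + 2*0) - 3660) - 292 = (0*(3 + 0) - 3660) - 292 = (0*3 - 3660) - 292 = (0 - 3660) - 292 = -3660 - 292 = -3952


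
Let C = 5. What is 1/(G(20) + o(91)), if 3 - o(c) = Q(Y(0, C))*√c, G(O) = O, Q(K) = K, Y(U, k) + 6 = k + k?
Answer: -23/927 - 4*√91/927 ≈ -0.065974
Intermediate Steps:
Y(U, k) = -6 + 2*k (Y(U, k) = -6 + (k + k) = -6 + 2*k)
o(c) = 3 - 4*√c (o(c) = 3 - (-6 + 2*5)*√c = 3 - (-6 + 10)*√c = 3 - 4*√c)
1/(G(20) + o(91)) = 1/(20 + (3 - 4*√91)) = 1/(23 - 4*√91)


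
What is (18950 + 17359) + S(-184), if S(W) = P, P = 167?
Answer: 36476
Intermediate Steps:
S(W) = 167
(18950 + 17359) + S(-184) = (18950 + 17359) + 167 = 36309 + 167 = 36476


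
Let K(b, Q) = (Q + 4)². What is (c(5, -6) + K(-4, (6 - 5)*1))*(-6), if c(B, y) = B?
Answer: -180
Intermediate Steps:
K(b, Q) = (4 + Q)²
(c(5, -6) + K(-4, (6 - 5)*1))*(-6) = (5 + (4 + (6 - 5)*1)²)*(-6) = (5 + (4 + 1*1)²)*(-6) = (5 + (4 + 1)²)*(-6) = (5 + 5²)*(-6) = (5 + 25)*(-6) = 30*(-6) = -180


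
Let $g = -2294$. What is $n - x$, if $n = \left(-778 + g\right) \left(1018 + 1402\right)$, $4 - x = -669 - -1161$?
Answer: $-7433752$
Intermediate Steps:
$x = -488$ ($x = 4 - \left(-669 - -1161\right) = 4 - \left(-669 + 1161\right) = 4 - 492 = -488$)
$n = -7434240$ ($n = \left(-778 - 2294\right) \left(1018 + 1402\right) = \left(-3072\right) 2420 = -7434240$)
$n - x = -7434240 - -488 = -7434240 + 488 = -7433752$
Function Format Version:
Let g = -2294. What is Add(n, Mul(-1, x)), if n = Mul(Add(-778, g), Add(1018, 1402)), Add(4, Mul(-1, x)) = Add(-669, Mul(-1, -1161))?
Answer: -7433752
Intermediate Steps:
x = -488 (x = Add(4, Mul(-1, Add(-669, Mul(-1, -1161)))) = Add(4, Mul(-1, Add(-669, 1161))) = Add(4, Mul(-1, 492)) = Add(4, -492) = -488)
n = -7434240 (n = Mul(Add(-778, -2294), Add(1018, 1402)) = Mul(-3072, 2420) = -7434240)
Add(n, Mul(-1, x)) = Add(-7434240, Mul(-1, -488)) = Add(-7434240, 488) = -7433752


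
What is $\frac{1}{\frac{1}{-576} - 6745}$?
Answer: $- \frac{576}{3885121} \approx -0.00014826$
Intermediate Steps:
$\frac{1}{\frac{1}{-576} - 6745} = \frac{1}{- \frac{1}{576} - 6745} = \frac{1}{- \frac{3885121}{576}} = - \frac{576}{3885121}$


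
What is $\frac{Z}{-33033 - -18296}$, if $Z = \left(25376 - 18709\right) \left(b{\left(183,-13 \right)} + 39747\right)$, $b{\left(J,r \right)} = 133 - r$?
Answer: $- \frac{265966631}{14737} \approx -18048.0$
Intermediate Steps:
$Z = 265966631$ ($Z = \left(25376 - 18709\right) \left(\left(133 - -13\right) + 39747\right) = 6667 \left(\left(133 + 13\right) + 39747\right) = 6667 \left(146 + 39747\right) = 6667 \cdot 39893 = 265966631$)
$\frac{Z}{-33033 - -18296} = \frac{265966631}{-33033 - -18296} = \frac{265966631}{-33033 + 18296} = \frac{265966631}{-14737} = 265966631 \left(- \frac{1}{14737}\right) = - \frac{265966631}{14737}$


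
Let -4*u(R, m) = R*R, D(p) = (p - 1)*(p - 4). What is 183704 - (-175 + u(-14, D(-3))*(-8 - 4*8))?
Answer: 181919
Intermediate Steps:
D(p) = (-1 + p)*(-4 + p)
u(R, m) = -R²/4 (u(R, m) = -R*R/4 = -R²/4)
183704 - (-175 + u(-14, D(-3))*(-8 - 4*8)) = 183704 - (-175 + (-¼*(-14)²)*(-8 - 4*8)) = 183704 - (-175 + (-¼*196)*(-8 - 32)) = 183704 - (-175 - 49*(-40)) = 183704 - (-175 + 1960) = 183704 - 1*1785 = 183704 - 1785 = 181919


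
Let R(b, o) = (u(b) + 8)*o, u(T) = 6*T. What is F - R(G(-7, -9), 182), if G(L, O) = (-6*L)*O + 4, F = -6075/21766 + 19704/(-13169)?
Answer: 116646769349269/286636454 ≈ 4.0695e+5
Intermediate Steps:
F = -508878939/286636454 (F = -6075*1/21766 + 19704*(-1/13169) = -6075/21766 - 19704/13169 = -508878939/286636454 ≈ -1.7753)
G(L, O) = 4 - 6*L*O (G(L, O) = -6*L*O + 4 = 4 - 6*L*O)
R(b, o) = o*(8 + 6*b) (R(b, o) = (6*b + 8)*o = (8 + 6*b)*o = o*(8 + 6*b))
F - R(G(-7, -9), 182) = -508878939/286636454 - 2*182*(4 + 3*(4 - 6*(-7)*(-9))) = -508878939/286636454 - 2*182*(4 + 3*(4 - 378)) = -508878939/286636454 - 2*182*(4 + 3*(-374)) = -508878939/286636454 - 2*182*(4 - 1122) = -508878939/286636454 - 2*182*(-1118) = -508878939/286636454 - 1*(-406952) = -508878939/286636454 + 406952 = 116646769349269/286636454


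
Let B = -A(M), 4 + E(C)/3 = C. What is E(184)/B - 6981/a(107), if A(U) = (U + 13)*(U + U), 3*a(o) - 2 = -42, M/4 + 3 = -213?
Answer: 35644961/68080 ≈ 523.57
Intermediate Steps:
M = -864 (M = -12 + 4*(-213) = -12 - 852 = -864)
E(C) = -12 + 3*C
a(o) = -40/3 (a(o) = ⅔ + (⅓)*(-42) = ⅔ - 14 = -40/3)
A(U) = 2*U*(13 + U) (A(U) = (13 + U)*(2*U) = 2*U*(13 + U))
B = -1470528 (B = -2*(-864)*(13 - 864) = -2*(-864)*(-851) = -1*1470528 = -1470528)
E(184)/B - 6981/a(107) = (-12 + 3*184)/(-1470528) - 6981/(-40/3) = (-12 + 552)*(-1/1470528) - 6981*(-3/40) = 540*(-1/1470528) + 20943/40 = -5/13616 + 20943/40 = 35644961/68080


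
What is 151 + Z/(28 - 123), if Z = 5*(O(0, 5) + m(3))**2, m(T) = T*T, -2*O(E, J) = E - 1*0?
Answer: 2788/19 ≈ 146.74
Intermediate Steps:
O(E, J) = -E/2 (O(E, J) = -(E - 1*0)/2 = -(E + 0)/2 = -E/2)
m(T) = T**2
Z = 405 (Z = 5*(-1/2*0 + 3**2)**2 = 5*(0 + 9)**2 = 5*9**2 = 5*81 = 405)
151 + Z/(28 - 123) = 151 + 405/(28 - 123) = 151 + 405/(-95) = 151 + 405*(-1/95) = 151 - 81/19 = 2788/19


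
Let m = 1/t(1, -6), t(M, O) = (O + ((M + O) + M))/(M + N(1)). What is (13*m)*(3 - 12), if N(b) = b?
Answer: 117/5 ≈ 23.400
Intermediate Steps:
t(M, O) = (2*M + 2*O)/(1 + M) (t(M, O) = (O + ((M + O) + M))/(M + 1) = (O + (O + 2*M))/(1 + M) = (2*M + 2*O)/(1 + M))
m = -1/5 (m = 1/(2*(1 - 6)/(1 + 1)) = 1/(2*(-5)/2) = 1/(2*(1/2)*(-5)) = 1/(-5) = -1/5 ≈ -0.20000)
(13*m)*(3 - 12) = (13*(-1/5))*(3 - 12) = -13/5*(-9) = 117/5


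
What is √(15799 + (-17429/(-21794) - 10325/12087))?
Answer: √421501074305682410/5165178 ≈ 125.69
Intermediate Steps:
√(15799 + (-17429/(-21794) - 10325/12087)) = √(15799 + (-17429*(-1/21794) - 10325*1/12087)) = √(15799 + (17429/21794 - 10325/12087)) = √(15799 - 844631/15495534) = √(244813097035/15495534) = √421501074305682410/5165178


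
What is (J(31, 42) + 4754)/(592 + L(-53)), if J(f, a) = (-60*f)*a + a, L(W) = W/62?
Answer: -4546088/36651 ≈ -124.04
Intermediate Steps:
L(W) = W/62 (L(W) = W*(1/62) = W/62)
J(f, a) = a - 60*a*f (J(f, a) = -60*a*f + a = a - 60*a*f)
(J(31, 42) + 4754)/(592 + L(-53)) = (42*(1 - 60*31) + 4754)/(592 + (1/62)*(-53)) = (42*(1 - 1860) + 4754)/(592 - 53/62) = (42*(-1859) + 4754)/(36651/62) = (-78078 + 4754)*(62/36651) = -73324*62/36651 = -4546088/36651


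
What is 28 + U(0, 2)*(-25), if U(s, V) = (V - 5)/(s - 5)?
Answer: 13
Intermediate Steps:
U(s, V) = (-5 + V)/(-5 + s)
28 + U(0, 2)*(-25) = 28 + ((-5 + 2)/(-5 + 0))*(-25) = 28 + (-3/(-5))*(-25) = 28 - 1/5*(-3)*(-25) = 28 + (3/5)*(-25) = 28 - 15 = 13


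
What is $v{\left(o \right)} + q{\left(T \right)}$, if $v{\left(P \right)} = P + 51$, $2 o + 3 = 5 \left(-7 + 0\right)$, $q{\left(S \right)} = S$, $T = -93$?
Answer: $-61$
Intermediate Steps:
$o = -19$ ($o = - \frac{3}{2} + \frac{5 \left(-7 + 0\right)}{2} = - \frac{3}{2} + \frac{5 \left(-7\right)}{2} = - \frac{3}{2} + \frac{1}{2} \left(-35\right) = - \frac{3}{2} - \frac{35}{2} = -19$)
$v{\left(P \right)} = 51 + P$
$v{\left(o \right)} + q{\left(T \right)} = \left(51 - 19\right) - 93 = 32 - 93 = -61$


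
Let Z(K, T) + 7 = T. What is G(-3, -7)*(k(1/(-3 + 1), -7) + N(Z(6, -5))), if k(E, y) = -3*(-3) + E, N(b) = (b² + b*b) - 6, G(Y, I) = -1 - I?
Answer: 1743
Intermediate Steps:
Z(K, T) = -7 + T
N(b) = -6 + 2*b² (N(b) = (b² + b²) - 6 = 2*b² - 6 = -6 + 2*b²)
k(E, y) = 9 + E
G(-3, -7)*(k(1/(-3 + 1), -7) + N(Z(6, -5))) = (-1 - 1*(-7))*((9 + 1/(-3 + 1)) + (-6 + 2*(-7 - 5)²)) = (-1 + 7)*((9 + 1/(-2)) + (-6 + 2*(-12)²)) = 6*((9 - ½) + (-6 + 2*144)) = 6*(17/2 + (-6 + 288)) = 6*(17/2 + 282) = 6*(581/2) = 1743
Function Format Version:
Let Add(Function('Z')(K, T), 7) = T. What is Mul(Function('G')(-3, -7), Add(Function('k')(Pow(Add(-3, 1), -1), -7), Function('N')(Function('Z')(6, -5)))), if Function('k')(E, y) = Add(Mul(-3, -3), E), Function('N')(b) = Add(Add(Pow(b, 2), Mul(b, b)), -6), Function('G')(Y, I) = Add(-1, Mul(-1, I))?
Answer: 1743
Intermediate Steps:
Function('Z')(K, T) = Add(-7, T)
Function('N')(b) = Add(-6, Mul(2, Pow(b, 2))) (Function('N')(b) = Add(Add(Pow(b, 2), Pow(b, 2)), -6) = Add(Mul(2, Pow(b, 2)), -6) = Add(-6, Mul(2, Pow(b, 2))))
Function('k')(E, y) = Add(9, E)
Mul(Function('G')(-3, -7), Add(Function('k')(Pow(Add(-3, 1), -1), -7), Function('N')(Function('Z')(6, -5)))) = Mul(Add(-1, Mul(-1, -7)), Add(Add(9, Pow(Add(-3, 1), -1)), Add(-6, Mul(2, Pow(Add(-7, -5), 2))))) = Mul(Add(-1, 7), Add(Add(9, Pow(-2, -1)), Add(-6, Mul(2, Pow(-12, 2))))) = Mul(6, Add(Add(9, Rational(-1, 2)), Add(-6, Mul(2, 144)))) = Mul(6, Add(Rational(17, 2), Add(-6, 288))) = Mul(6, Add(Rational(17, 2), 282)) = Mul(6, Rational(581, 2)) = 1743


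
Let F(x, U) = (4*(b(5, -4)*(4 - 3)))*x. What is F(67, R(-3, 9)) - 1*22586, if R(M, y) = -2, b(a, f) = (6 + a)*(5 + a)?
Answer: 6894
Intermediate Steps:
b(a, f) = (5 + a)*(6 + a)
F(x, U) = 440*x (F(x, U) = (4*((30 + 5² + 11*5)*(4 - 3)))*x = (4*((30 + 25 + 55)*1))*x = (4*(110*1))*x = (4*110)*x = 440*x)
F(67, R(-3, 9)) - 1*22586 = 440*67 - 1*22586 = 29480 - 22586 = 6894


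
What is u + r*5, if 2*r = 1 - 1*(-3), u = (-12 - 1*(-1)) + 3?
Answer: 2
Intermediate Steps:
u = -8 (u = (-12 + 1) + 3 = -11 + 3 = -8)
r = 2 (r = (1 - 1*(-3))/2 = (1 + 3)/2 = (½)*4 = 2)
u + r*5 = -8 + 2*5 = -8 + 10 = 2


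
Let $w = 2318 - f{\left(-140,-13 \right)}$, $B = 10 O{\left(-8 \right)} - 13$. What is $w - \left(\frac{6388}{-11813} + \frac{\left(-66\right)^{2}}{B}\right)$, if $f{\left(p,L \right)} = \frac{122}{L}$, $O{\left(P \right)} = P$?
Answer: $\frac{11305394520}{4760639} \approx 2374.8$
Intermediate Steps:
$B = -93$ ($B = 10 \left(-8\right) - 13 = -80 - 13 = -93$)
$w = \frac{30256}{13}$ ($w = 2318 - \frac{122}{-13} = 2318 - 122 \left(- \frac{1}{13}\right) = 2318 - - \frac{122}{13} = 2318 + \frac{122}{13} = \frac{30256}{13} \approx 2327.4$)
$w - \left(\frac{6388}{-11813} + \frac{\left(-66\right)^{2}}{B}\right) = \frac{30256}{13} - \left(\frac{6388}{-11813} + \frac{\left(-66\right)^{2}}{-93}\right) = \frac{30256}{13} - \left(6388 \left(- \frac{1}{11813}\right) + 4356 \left(- \frac{1}{93}\right)\right) = \frac{30256}{13} - \left(- \frac{6388}{11813} - \frac{1452}{31}\right) = \frac{30256}{13} - - \frac{17350504}{366203} = \frac{30256}{13} + \frac{17350504}{366203} = \frac{11305394520}{4760639}$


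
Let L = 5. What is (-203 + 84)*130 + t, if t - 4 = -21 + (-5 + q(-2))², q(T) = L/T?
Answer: -61723/4 ≈ -15431.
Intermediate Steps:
q(T) = 5/T
t = 157/4 (t = 4 + (-21 + (-5 + 5/(-2))²) = 4 + (-21 + (-5 + 5*(-½))²) = 4 + (-21 + (-5 - 5/2)²) = 4 + (-21 + (-15/2)²) = 4 + (-21 + 225/4) = 4 + 141/4 = 157/4 ≈ 39.250)
(-203 + 84)*130 + t = (-203 + 84)*130 + 157/4 = -119*130 + 157/4 = -15470 + 157/4 = -61723/4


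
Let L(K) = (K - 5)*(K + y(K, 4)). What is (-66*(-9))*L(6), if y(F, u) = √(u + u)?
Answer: 3564 + 1188*√2 ≈ 5244.1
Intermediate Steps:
y(F, u) = √2*√u (y(F, u) = √(2*u) = √2*√u)
L(K) = (-5 + K)*(K + 2*√2) (L(K) = (K - 5)*(K + √2*√4) = (-5 + K)*(K + √2*2) = (-5 + K)*(K + 2*√2))
(-66*(-9))*L(6) = (-66*(-9))*(6² - 10*√2 - 5*6 + 2*6*√2) = 594*(36 - 10*√2 - 30 + 12*√2) = 594*(6 + 2*√2) = 3564 + 1188*√2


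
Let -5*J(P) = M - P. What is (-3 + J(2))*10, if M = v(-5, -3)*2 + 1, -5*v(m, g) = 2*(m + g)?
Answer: -204/5 ≈ -40.800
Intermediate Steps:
v(m, g) = -2*g/5 - 2*m/5 (v(m, g) = -2*(m + g)/5 = -2*(g + m)/5 = -(2*g + 2*m)/5 = -2*g/5 - 2*m/5)
M = 37/5 (M = (-2/5*(-3) - 2/5*(-5))*2 + 1 = (6/5 + 2)*2 + 1 = (16/5)*2 + 1 = 32/5 + 1 = 37/5 ≈ 7.4000)
J(P) = -37/25 + P/5 (J(P) = -(37/5 - P)/5 = -37/25 + P/5)
(-3 + J(2))*10 = (-3 + (-37/25 + (1/5)*2))*10 = (-3 + (-37/25 + 2/5))*10 = (-3 - 27/25)*10 = -102/25*10 = -204/5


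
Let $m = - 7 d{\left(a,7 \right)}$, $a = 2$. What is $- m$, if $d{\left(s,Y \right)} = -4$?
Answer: $-28$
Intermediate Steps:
$m = 28$ ($m = \left(-7\right) \left(-4\right) = 28$)
$- m = \left(-1\right) 28 = -28$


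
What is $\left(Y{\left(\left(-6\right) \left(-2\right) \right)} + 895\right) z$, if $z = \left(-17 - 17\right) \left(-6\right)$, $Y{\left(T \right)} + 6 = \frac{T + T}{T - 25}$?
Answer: $\frac{2352732}{13} \approx 1.8098 \cdot 10^{5}$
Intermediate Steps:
$Y{\left(T \right)} = -6 + \frac{2 T}{-25 + T}$ ($Y{\left(T \right)} = -6 + \frac{T + T}{T - 25} = -6 + \frac{2 T}{-25 + T}$)
$z = 204$ ($z = \left(-34\right) \left(-6\right) = 204$)
$\left(Y{\left(\left(-6\right) \left(-2\right) \right)} + 895\right) z = \left(\frac{2 \left(75 - 2 \left(\left(-6\right) \left(-2\right)\right)\right)}{-25 - -12} + 895\right) 204 = \left(\frac{2 \left(75 - 24\right)}{-25 + 12} + 895\right) 204 = \left(\frac{2 \left(75 - 24\right)}{-13} + 895\right) 204 = \left(2 \left(- \frac{1}{13}\right) 51 + 895\right) 204 = \left(- \frac{102}{13} + 895\right) 204 = \frac{11533}{13} \cdot 204 = \frac{2352732}{13}$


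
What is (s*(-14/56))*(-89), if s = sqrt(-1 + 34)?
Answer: 89*sqrt(33)/4 ≈ 127.82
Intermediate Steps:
s = sqrt(33) ≈ 5.7446
(s*(-14/56))*(-89) = (sqrt(33)*(-14/56))*(-89) = (sqrt(33)*(-14*1/56))*(-89) = (sqrt(33)*(-1/4))*(-89) = -sqrt(33)/4*(-89) = 89*sqrt(33)/4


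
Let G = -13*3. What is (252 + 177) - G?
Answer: 468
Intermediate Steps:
G = -39
(252 + 177) - G = (252 + 177) - 1*(-39) = 429 + 39 = 468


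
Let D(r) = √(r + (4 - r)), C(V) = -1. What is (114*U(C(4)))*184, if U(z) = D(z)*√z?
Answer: 41952*I ≈ 41952.0*I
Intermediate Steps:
D(r) = 2 (D(r) = √4 = 2)
U(z) = 2*√z
(114*U(C(4)))*184 = (114*(2*√(-1)))*184 = (114*(2*I))*184 = (228*I)*184 = 41952*I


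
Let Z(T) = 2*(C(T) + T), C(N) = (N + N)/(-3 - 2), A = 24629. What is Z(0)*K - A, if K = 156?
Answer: -24629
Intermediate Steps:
C(N) = -2*N/5 (C(N) = (2*N)/(-5) = (2*N)*(-⅕) = -2*N/5)
Z(T) = 6*T/5 (Z(T) = 2*(-2*T/5 + T) = 2*(3*T/5) = 6*T/5)
Z(0)*K - A = ((6/5)*0)*156 - 1*24629 = 0*156 - 24629 = 0 - 24629 = -24629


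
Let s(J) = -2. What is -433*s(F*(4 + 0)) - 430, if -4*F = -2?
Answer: 436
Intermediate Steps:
F = ½ (F = -¼*(-2) = ½ ≈ 0.50000)
-433*s(F*(4 + 0)) - 430 = -433*(-2) - 430 = 866 - 430 = 436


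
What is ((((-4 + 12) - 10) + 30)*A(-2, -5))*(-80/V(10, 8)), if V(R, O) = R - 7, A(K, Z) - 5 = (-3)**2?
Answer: -31360/3 ≈ -10453.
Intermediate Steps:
A(K, Z) = 14 (A(K, Z) = 5 + (-3)**2 = 5 + 9 = 14)
V(R, O) = -7 + R
((((-4 + 12) - 10) + 30)*A(-2, -5))*(-80/V(10, 8)) = ((((-4 + 12) - 10) + 30)*14)*(-80/(-7 + 10)) = (((8 - 10) + 30)*14)*(-80/3) = ((-2 + 30)*14)*(-80*1/3) = (28*14)*(-80/3) = 392*(-80/3) = -31360/3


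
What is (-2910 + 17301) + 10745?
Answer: 25136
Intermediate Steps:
(-2910 + 17301) + 10745 = 14391 + 10745 = 25136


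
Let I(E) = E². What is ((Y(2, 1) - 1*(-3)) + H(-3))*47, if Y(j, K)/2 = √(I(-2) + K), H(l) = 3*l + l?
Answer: -423 + 94*√5 ≈ -212.81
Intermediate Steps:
H(l) = 4*l
Y(j, K) = 2*√(4 + K) (Y(j, K) = 2*√((-2)² + K) = 2*√(4 + K))
((Y(2, 1) - 1*(-3)) + H(-3))*47 = ((2*√(4 + 1) - 1*(-3)) + 4*(-3))*47 = ((2*√5 + 3) - 12)*47 = ((3 + 2*√5) - 12)*47 = (-9 + 2*√5)*47 = -423 + 94*√5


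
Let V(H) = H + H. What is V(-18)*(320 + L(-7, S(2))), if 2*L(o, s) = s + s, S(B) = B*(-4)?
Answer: -11232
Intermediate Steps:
S(B) = -4*B
V(H) = 2*H
L(o, s) = s (L(o, s) = (s + s)/2 = (2*s)/2 = s)
V(-18)*(320 + L(-7, S(2))) = (2*(-18))*(320 - 4*2) = -36*(320 - 8) = -36*312 = -11232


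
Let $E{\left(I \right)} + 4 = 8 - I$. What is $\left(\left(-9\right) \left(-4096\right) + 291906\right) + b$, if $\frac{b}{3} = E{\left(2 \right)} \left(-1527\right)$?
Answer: $319608$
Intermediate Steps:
$E{\left(I \right)} = 4 - I$ ($E{\left(I \right)} = -4 - \left(-8 + I\right) = 4 - I$)
$b = -9162$ ($b = 3 \left(4 - 2\right) \left(-1527\right) = 3 \cdot 2 \left(-1527\right) = 3 \left(-3054\right) = -9162$)
$\left(\left(-9\right) \left(-4096\right) + 291906\right) + b = \left(\left(-9\right) \left(-4096\right) + 291906\right) - 9162 = \left(36864 + 291906\right) - 9162 = 328770 - 9162 = 319608$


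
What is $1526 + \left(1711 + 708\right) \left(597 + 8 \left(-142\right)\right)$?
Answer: $-1302315$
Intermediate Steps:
$1526 + \left(1711 + 708\right) \left(597 + 8 \left(-142\right)\right) = 1526 + 2419 \left(597 - 1136\right) = 1526 + 2419 \left(-539\right) = 1526 - 1303841 = -1302315$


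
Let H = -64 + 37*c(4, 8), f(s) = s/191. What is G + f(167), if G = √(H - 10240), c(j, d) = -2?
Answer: 167/191 + I*√10378 ≈ 0.87435 + 101.87*I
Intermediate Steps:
f(s) = s/191 (f(s) = s*(1/191) = s/191)
H = -138 (H = -64 + 37*(-2) = -64 - 74 = -138)
G = I*√10378 (G = √(-138 - 10240) = √(-10378) = I*√10378 ≈ 101.87*I)
G + f(167) = I*√10378 + (1/191)*167 = I*√10378 + 167/191 = 167/191 + I*√10378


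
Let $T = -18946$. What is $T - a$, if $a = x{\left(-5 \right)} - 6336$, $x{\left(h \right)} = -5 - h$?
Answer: $-12610$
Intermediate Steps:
$a = -6336$ ($a = \left(-5 - -5\right) - 6336 = \left(-5 + 5\right) - 6336 = 0 - 6336 = -6336$)
$T - a = -18946 - -6336 = -18946 + 6336 = -12610$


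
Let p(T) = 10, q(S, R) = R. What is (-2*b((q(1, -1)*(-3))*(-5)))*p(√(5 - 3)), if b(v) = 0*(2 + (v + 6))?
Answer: 0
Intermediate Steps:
b(v) = 0 (b(v) = 0*(2 + (6 + v)) = 0*(8 + v) = 0)
(-2*b((q(1, -1)*(-3))*(-5)))*p(√(5 - 3)) = -2*0*10 = 0*10 = 0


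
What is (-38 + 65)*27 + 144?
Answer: 873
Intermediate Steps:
(-38 + 65)*27 + 144 = 27*27 + 144 = 729 + 144 = 873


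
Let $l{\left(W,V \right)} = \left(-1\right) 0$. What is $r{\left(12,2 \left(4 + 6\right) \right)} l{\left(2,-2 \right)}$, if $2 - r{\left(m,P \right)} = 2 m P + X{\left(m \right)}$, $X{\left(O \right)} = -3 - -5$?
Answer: $0$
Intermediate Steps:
$l{\left(W,V \right)} = 0$
$X{\left(O \right)} = 2$ ($X{\left(O \right)} = -3 + 5 = 2$)
$r{\left(m,P \right)} = - 2 P m$ ($r{\left(m,P \right)} = 2 - \left(2 m P + 2\right) = 2 - \left(2 P m + 2\right) = 2 - \left(2 + 2 P m\right) = - 2 P m$)
$r{\left(12,2 \left(4 + 6\right) \right)} l{\left(2,-2 \right)} = \left(-2\right) 2 \left(4 + 6\right) 12 \cdot 0 = \left(-2\right) 2 \cdot 10 \cdot 12 \cdot 0 = \left(-2\right) 20 \cdot 12 \cdot 0 = \left(-480\right) 0 = 0$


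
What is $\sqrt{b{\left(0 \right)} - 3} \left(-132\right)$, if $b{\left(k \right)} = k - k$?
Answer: $- 132 i \sqrt{3} \approx - 228.63 i$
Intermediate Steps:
$b{\left(k \right)} = 0$
$\sqrt{b{\left(0 \right)} - 3} \left(-132\right) = \sqrt{0 - 3} \left(-132\right) = \sqrt{-3} \left(-132\right) = i \sqrt{3} \left(-132\right) = - 132 i \sqrt{3}$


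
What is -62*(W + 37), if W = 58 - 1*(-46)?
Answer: -8742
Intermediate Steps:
W = 104 (W = 58 + 46 = 104)
-62*(W + 37) = -62*(104 + 37) = -62*141 = -8742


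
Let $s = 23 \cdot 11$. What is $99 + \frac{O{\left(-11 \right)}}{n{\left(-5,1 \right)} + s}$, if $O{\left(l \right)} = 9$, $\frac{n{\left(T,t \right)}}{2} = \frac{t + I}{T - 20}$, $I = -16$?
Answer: $\frac{125874}{1271} \approx 99.035$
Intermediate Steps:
$s = 253$
$n{\left(T,t \right)} = \frac{2 \left(-16 + t\right)}{-20 + T}$ ($n{\left(T,t \right)} = 2 \frac{t - 16}{T - 20} = 2 \frac{-16 + t}{-20 + T} = \frac{2 \left(-16 + t\right)}{-20 + T}$)
$99 + \frac{O{\left(-11 \right)}}{n{\left(-5,1 \right)} + s} = 99 + \frac{9}{\frac{2 \left(-16 + 1\right)}{-20 - 5} + 253} = 99 + \frac{9}{2 \frac{1}{-25} \left(-15\right) + 253} = 99 + \frac{9}{2 \left(- \frac{1}{25}\right) \left(-15\right) + 253} = 99 + \frac{9}{\frac{6}{5} + 253} = 99 + \frac{9}{\frac{1271}{5}} = 99 + 9 \cdot \frac{5}{1271} = 99 + \frac{45}{1271} = \frac{125874}{1271}$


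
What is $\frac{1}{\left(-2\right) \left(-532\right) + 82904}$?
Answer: $\frac{1}{83968} \approx 1.1909 \cdot 10^{-5}$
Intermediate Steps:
$\frac{1}{\left(-2\right) \left(-532\right) + 82904} = \frac{1}{1064 + 82904} = \frac{1}{83968}$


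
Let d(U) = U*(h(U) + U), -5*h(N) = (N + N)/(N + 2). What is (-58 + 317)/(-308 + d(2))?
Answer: -1295/1522 ≈ -0.85085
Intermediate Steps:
h(N) = -2*N/(5*(2 + N)) (h(N) = -(N + N)/(5*(N + 2)) = -2*N/(5*(2 + N)))
d(U) = U*(U - 2*U/(10 + 5*U)) (d(U) = U*(-2*U/(10 + 5*U) + U) = U*(U - 2*U/(10 + 5*U)))
(-58 + 317)/(-308 + d(2)) = (-58 + 317)/(-308 + 2²*(8/5 + 2)/(2 + 2)) = 259/(-308 + 4*(18/5)/4) = 259/(-308 + 4*(¼)*(18/5)) = 259/(-308 + 18/5) = 259/(-1522/5) = 259*(-5/1522) = -1295/1522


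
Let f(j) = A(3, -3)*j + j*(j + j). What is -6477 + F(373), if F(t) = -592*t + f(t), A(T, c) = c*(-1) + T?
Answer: 53203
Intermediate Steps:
A(T, c) = T - c (A(T, c) = -c + T = T - c)
f(j) = 2*j² + 6*j (f(j) = (3 - 1*(-3))*j + j*(j + j) = (3 + 3)*j + j*(2*j) = 6*j + 2*j² = 2*j² + 6*j)
F(t) = -592*t + 2*t*(3 + t)
-6477 + F(373) = -6477 + 2*373*(-293 + 373) = -6477 + 2*373*80 = -6477 + 59680 = 53203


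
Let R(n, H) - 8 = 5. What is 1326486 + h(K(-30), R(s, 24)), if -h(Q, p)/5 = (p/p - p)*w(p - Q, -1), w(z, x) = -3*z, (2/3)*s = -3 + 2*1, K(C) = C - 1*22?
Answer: 1314786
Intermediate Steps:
K(C) = -22 + C (K(C) = C - 22 = -22 + C)
s = -3/2 (s = 3*(-3 + 2*1)/2 = 3*(-3 + 2)/2 = (3/2)*(-1) = -3/2 ≈ -1.5000)
R(n, H) = 13 (R(n, H) = 8 + 5 = 13)
h(Q, p) = -5*(1 - p)*(-3*p + 3*Q) (h(Q, p) = -5*(p/p - p)*(-3*(p - Q)) = -5*(1 - p)*(-3*p + 3*Q))
1326486 + h(K(-30), R(s, 24)) = 1326486 + 15*(-1 + 13)*((-22 - 30) - 1*13) = 1326486 + 15*12*(-52 - 13) = 1326486 + 15*12*(-65) = 1326486 - 11700 = 1314786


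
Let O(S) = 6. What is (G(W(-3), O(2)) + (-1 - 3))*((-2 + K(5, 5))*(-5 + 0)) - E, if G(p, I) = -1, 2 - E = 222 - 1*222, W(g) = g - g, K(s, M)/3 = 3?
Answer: 173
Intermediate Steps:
K(s, M) = 9 (K(s, M) = 3*3 = 9)
W(g) = 0
E = 2 (E = 2 - (222 - 1*222) = 2 - (222 - 222) = 2 - 1*0 = 2 + 0 = 2)
(G(W(-3), O(2)) + (-1 - 3))*((-2 + K(5, 5))*(-5 + 0)) - E = (-1 + (-1 - 3))*((-2 + 9)*(-5 + 0)) - 1*2 = (-1 - 4)*(7*(-5)) - 2 = -5*(-35) - 2 = 175 - 2 = 173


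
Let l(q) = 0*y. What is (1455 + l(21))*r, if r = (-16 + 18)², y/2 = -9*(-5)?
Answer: 5820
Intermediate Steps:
y = 90 (y = 2*(-9*(-5)) = 2*45 = 90)
r = 4 (r = 2² = 4)
l(q) = 0 (l(q) = 0*90 = 0)
(1455 + l(21))*r = (1455 + 0)*4 = 1455*4 = 5820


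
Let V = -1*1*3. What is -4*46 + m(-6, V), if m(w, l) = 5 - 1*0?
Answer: -179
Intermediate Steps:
V = -3 (V = -1*3 = -3)
m(w, l) = 5 (m(w, l) = 5 + 0 = 5)
-4*46 + m(-6, V) = -4*46 + 5 = -184 + 5 = -179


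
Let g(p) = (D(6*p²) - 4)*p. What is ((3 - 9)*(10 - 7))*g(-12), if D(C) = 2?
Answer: -432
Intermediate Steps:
g(p) = -2*p (g(p) = (2 - 4)*p = -2*p)
((3 - 9)*(10 - 7))*g(-12) = ((3 - 9)*(10 - 7))*(-2*(-12)) = -6*3*24 = -18*24 = -432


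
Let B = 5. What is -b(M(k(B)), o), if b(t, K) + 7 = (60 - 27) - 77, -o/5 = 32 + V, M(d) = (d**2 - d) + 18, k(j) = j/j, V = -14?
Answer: 51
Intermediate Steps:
k(j) = 1
M(d) = 18 + d**2 - d
o = -90 (o = -5*(32 - 14) = -5*18 = -90)
b(t, K) = -51 (b(t, K) = -7 + ((60 - 27) - 77) = -7 + (33 - 77) = -7 - 44 = -51)
-b(M(k(B)), o) = -1*(-51) = 51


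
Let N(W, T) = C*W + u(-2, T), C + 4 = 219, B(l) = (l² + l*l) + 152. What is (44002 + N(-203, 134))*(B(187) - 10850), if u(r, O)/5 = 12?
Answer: 24703080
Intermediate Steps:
B(l) = 152 + 2*l² (B(l) = (l² + l²) + 152 = 2*l² + 152 = 152 + 2*l²)
u(r, O) = 60 (u(r, O) = 5*12 = 60)
C = 215 (C = -4 + 219 = 215)
N(W, T) = 60 + 215*W (N(W, T) = 215*W + 60 = 60 + 215*W)
(44002 + N(-203, 134))*(B(187) - 10850) = (44002 + (60 + 215*(-203)))*((152 + 2*187²) - 10850) = (44002 + (60 - 43645))*((152 + 2*34969) - 10850) = (44002 - 43585)*((152 + 69938) - 10850) = 417*(70090 - 10850) = 417*59240 = 24703080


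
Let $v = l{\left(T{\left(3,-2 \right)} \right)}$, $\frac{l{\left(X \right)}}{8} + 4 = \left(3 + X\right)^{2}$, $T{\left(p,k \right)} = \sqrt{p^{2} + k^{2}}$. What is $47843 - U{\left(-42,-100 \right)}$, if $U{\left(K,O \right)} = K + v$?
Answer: $47741 - 48 \sqrt{13} \approx 47568.0$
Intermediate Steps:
$T{\left(p,k \right)} = \sqrt{k^{2} + p^{2}}$
$l{\left(X \right)} = -32 + 8 \left(3 + X\right)^{2}$
$v = -32 + 8 \left(3 + \sqrt{13}\right)^{2}$ ($v = -32 + 8 \left(3 + \sqrt{\left(-2\right)^{2} + 3^{2}}\right)^{2} = -32 + 8 \left(3 + \sqrt{4 + 9}\right)^{2} = -32 + 8 \left(3 + \sqrt{13}\right)^{2} \approx 317.07$)
$U{\left(K,O \right)} = 144 + K + 48 \sqrt{13}$ ($U{\left(K,O \right)} = K + \left(144 + 48 \sqrt{13}\right) = 144 + K + 48 \sqrt{13}$)
$47843 - U{\left(-42,-100 \right)} = 47843 - \left(144 - 42 + 48 \sqrt{13}\right) = 47843 - \left(102 + 48 \sqrt{13}\right) = 47741 - 48 \sqrt{13}$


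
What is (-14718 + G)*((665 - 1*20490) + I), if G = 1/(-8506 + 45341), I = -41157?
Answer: 33060630793478/36835 ≈ 8.9753e+8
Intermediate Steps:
G = 1/36835 ≈ 2.7148e-5
(-14718 + G)*((665 - 1*20490) + I) = (-14718 + 1/36835)*((665 - 1*20490) - 41157) = -542137529*((665 - 20490) - 41157)/36835 = -542137529*(-19825 - 41157)/36835 = -542137529/36835*(-60982) = 33060630793478/36835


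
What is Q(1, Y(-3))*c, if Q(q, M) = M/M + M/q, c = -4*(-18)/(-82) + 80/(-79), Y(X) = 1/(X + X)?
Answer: -15310/9717 ≈ -1.5756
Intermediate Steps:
Y(X) = 1/(2*X)
c = -6124/3239 (c = 72*(-1/82) + 80*(-1/79) = -36/41 - 80/79 = -6124/3239 ≈ -1.8907)
Q(q, M) = 1 + M/q
Q(1, Y(-3))*c = (((½)/(-3) + 1)/1)*(-6124/3239) = (1*((½)*(-⅓) + 1))*(-6124/3239) = (1*(-⅙ + 1))*(-6124/3239) = (1*(⅚))*(-6124/3239) = (⅚)*(-6124/3239) = -15310/9717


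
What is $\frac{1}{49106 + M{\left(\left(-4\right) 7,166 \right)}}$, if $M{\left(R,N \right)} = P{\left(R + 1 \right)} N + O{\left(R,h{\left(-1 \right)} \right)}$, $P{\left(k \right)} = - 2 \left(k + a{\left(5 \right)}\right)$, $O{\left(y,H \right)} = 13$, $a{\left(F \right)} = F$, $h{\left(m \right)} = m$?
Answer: $\frac{1}{56423} \approx 1.7723 \cdot 10^{-5}$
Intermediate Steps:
$P{\left(k \right)} = -10 - 2 k$ ($P{\left(k \right)} = - 2 \left(k + 5\right) = - 2 \left(5 + k\right) = -10 - 2 k$)
$M{\left(R,N \right)} = 13 + N \left(-12 - 2 R\right)$ ($M{\left(R,N \right)} = \left(-10 - 2 \left(R + 1\right)\right) N + 13 = \left(-10 - 2 \left(1 + R\right)\right) N + 13 = \left(-10 - \left(2 + 2 R\right)\right) N + 13 = \left(-12 - 2 R\right) N + 13 = N \left(-12 - 2 R\right) + 13 = 13 + N \left(-12 - 2 R\right)$)
$\frac{1}{49106 + M{\left(\left(-4\right) 7,166 \right)}} = \frac{1}{49106 - \left(-13 + 332 \left(6 - 28\right)\right)} = \frac{1}{49106 - \left(-13 + 332 \left(-22\right)\right)} = \frac{1}{49106 + \left(13 + 7304\right)} = \frac{1}{49106 + 7317} = \frac{1}{56423}$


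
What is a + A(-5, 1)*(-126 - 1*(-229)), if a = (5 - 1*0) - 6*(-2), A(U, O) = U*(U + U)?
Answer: 5167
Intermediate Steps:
A(U, O) = 2*U**2 (A(U, O) = U*(2*U) = 2*U**2)
a = 17 (a = (5 + 0) + 12 = 5 + 12 = 17)
a + A(-5, 1)*(-126 - 1*(-229)) = 17 + (2*(-5)**2)*(-126 - 1*(-229)) = 17 + (2*25)*(-126 + 229) = 17 + 50*103 = 17 + 5150 = 5167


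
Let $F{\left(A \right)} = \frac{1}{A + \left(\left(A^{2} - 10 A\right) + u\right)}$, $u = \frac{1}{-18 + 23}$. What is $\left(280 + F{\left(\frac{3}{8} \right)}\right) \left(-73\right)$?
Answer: $- \frac{19823880}{971} \approx -20416.0$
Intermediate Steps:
$u = \frac{1}{5} \approx 0.2$
$F{\left(A \right)} = \frac{1}{\frac{1}{5} + A^{2} - 9 A}$ ($F{\left(A \right)} = \frac{1}{A + \left(\left(A^{2} - 10 A\right) + \frac{1}{5}\right)} = \frac{1}{A + \left(\frac{1}{5} + A^{2} - 10 A\right)} = \frac{1}{\frac{1}{5} + A^{2} - 9 A}$)
$\left(280 + F{\left(\frac{3}{8} \right)}\right) \left(-73\right) = \left(280 + \frac{5}{1 - 45 \cdot \frac{3}{8} + 5 \left(\frac{3}{8}\right)^{2}}\right) \left(-73\right) = \left(280 + \frac{5}{1 - 45 \cdot 3 \cdot \frac{1}{8} + 5 \left(3 \cdot \frac{1}{8}\right)^{2}}\right) \left(-73\right) = \left(280 + \frac{5}{1 - \frac{135}{8} + 5 \left(\frac{3}{8}\right)^{2}}\right) \left(-73\right) = \left(280 + \frac{5}{1 - \frac{135}{8} + 5 \cdot \frac{9}{64}}\right) \left(-73\right) = \left(280 + \frac{5}{1 - \frac{135}{8} + \frac{45}{64}}\right) \left(-73\right) = \left(280 + \frac{5}{- \frac{971}{64}}\right) \left(-73\right) = \left(280 + 5 \left(- \frac{64}{971}\right)\right) \left(-73\right) = \left(280 - \frac{320}{971}\right) \left(-73\right) = \frac{271560}{971} \left(-73\right) = - \frac{19823880}{971}$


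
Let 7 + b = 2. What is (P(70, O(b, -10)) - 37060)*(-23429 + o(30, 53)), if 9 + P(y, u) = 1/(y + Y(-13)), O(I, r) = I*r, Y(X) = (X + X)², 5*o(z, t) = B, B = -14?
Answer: 3239853243207/3730 ≈ 8.6859e+8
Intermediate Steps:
o(z, t) = -14/5 (o(z, t) = (⅕)*(-14) = -14/5)
Y(X) = 4*X² (Y(X) = (2*X)² = 4*X²)
b = -5 (b = -7 + 2 = -5)
P(y, u) = -9 + 1/(676 + y) (P(y, u) = -9 + 1/(y + 4*(-13)²) = -9 + 1/(y + 4*169) = -9 + 1/(y + 676) = -9 + 1/(676 + y))
(P(70, O(b, -10)) - 37060)*(-23429 + o(30, 53)) = ((-6083 - 9*70)/(676 + 70) - 37060)*(-23429 - 14/5) = ((-6083 - 630)/746 - 37060)*(-117159/5) = ((1/746)*(-6713) - 37060)*(-117159/5) = (-6713/746 - 37060)*(-117159/5) = -27653473/746*(-117159/5) = 3239853243207/3730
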